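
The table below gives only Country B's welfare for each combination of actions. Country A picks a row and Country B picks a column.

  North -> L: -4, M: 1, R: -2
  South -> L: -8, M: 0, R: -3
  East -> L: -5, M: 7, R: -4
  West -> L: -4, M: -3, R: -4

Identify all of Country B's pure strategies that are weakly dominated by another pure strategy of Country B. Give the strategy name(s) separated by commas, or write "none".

L, R

L is weakly dominated by M (North: 1>-4, South: 0>-8, East: 7>-5, West: -3>-4).
Nothing dominates M: L at North (1>-4); R at North (1>-2).
R is weakly dominated by M (North: 1>-2, South: 0>-3, East: 7>-4, West: -3>-4).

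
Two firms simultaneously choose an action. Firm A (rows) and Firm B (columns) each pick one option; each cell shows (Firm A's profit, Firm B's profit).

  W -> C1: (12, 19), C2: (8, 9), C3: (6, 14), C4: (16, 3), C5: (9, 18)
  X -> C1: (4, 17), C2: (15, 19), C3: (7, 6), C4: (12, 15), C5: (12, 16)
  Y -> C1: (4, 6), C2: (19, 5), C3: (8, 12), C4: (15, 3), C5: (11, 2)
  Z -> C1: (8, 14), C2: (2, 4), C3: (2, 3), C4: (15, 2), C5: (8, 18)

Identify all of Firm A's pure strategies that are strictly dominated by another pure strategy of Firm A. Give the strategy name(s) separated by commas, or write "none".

Z

W is not dominated — it holds its own against X at C1 (12>4); Y at C1 (12>4); Z at C1 (12>8).
X: no other strategy beats it everywhere (W at C2 (15>8); Y at C1 (4=4); Z at C2 (15>2)).
Y: no other strategy beats it everywhere (W at C2 (19>8); X at C1 (4=4); Z at C2 (19>2)).
W strictly dominates Z — C1: 12>8, C2: 8>2, C3: 6>2, C4: 16>15, C5: 9>8.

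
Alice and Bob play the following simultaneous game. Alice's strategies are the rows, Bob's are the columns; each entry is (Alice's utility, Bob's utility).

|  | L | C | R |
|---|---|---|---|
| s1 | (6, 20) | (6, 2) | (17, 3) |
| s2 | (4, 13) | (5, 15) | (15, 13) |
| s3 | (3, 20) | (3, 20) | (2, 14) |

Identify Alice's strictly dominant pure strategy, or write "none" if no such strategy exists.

s1

s1 vs s2: L: 6>4, C: 6>5, R: 17>15.
s1 vs s3: L: 6>3, C: 6>3, R: 17>2.
s1 strictly beats every other strategy against every opponent action, so it is strictly dominant.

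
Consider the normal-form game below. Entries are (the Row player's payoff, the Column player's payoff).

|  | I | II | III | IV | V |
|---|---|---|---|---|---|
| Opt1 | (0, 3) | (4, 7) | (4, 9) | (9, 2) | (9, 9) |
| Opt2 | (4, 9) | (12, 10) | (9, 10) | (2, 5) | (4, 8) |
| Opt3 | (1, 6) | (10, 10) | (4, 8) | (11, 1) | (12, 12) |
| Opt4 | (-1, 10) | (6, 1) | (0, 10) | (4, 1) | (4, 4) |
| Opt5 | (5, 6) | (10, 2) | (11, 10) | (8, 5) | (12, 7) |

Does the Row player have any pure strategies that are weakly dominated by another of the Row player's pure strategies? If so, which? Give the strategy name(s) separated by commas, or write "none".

Opt1, Opt4

Opt1: dominated, since Opt3 does at least as well everywhere (I: 1>0, II: 10>4, III: 4=4, IV: 11>9, V: 12>9).
Nothing dominates Opt2: Opt1 at I (4>0); Opt3 at I (4>1); Opt4 at I (4>-1); Opt5 at II (12>10).
Nothing dominates Opt3: Opt1 at I (1>0); Opt2 at IV (11>2); Opt4 at I (1>-1); Opt5 at IV (11>8).
Opt4: dominated, since Opt3 does at least as well everywhere (I: 1>-1, II: 10>6, III: 4>0, IV: 11>4, V: 12>4).
Opt5 is not dominated — it holds its own against Opt1 at I (5>0); Opt2 at I (5>4); Opt3 at I (5>1); Opt4 at I (5>-1).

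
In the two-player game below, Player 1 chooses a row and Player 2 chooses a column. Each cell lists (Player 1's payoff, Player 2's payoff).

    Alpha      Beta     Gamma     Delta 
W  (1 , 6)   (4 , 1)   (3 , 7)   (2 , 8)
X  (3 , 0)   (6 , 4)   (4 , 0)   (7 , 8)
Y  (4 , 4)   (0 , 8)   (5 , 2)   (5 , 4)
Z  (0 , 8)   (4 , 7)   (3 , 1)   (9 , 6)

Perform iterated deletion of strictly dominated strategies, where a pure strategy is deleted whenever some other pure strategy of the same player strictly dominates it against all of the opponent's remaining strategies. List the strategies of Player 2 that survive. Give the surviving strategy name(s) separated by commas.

Player 1's strategy W is strictly dominated by X (Alpha: 3>1, Beta: 6>4, Gamma: 4>3, Delta: 7>2) and is removed.
Player 2's strategy Gamma is strictly dominated by Beta (X: 4>0, Y: 8>2, Z: 7>1) and is removed.
Among the remaining strategies, none is strictly dominated by another pure strategy of the same player, so the elimination stops.
Surviving strategies — Player 1: {X, Y, Z}; Player 2: {Alpha, Beta, Delta}.

Alpha, Beta, Delta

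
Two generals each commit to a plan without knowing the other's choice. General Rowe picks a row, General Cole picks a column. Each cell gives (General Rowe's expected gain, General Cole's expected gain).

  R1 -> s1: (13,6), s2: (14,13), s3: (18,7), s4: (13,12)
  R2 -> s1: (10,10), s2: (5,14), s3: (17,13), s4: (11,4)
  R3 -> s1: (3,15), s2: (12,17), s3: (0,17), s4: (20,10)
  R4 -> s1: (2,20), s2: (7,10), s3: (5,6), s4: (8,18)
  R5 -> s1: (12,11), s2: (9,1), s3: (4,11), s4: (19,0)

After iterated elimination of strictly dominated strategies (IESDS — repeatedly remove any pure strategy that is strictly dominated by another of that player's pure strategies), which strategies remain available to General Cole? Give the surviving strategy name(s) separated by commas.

s2

General Rowe's strategy R2 is strictly dominated by R1 (s1: 13>10, s2: 14>5, s3: 18>17, s4: 13>11) and is removed.
For General Rowe, R1 strictly dominates R4 on the remaining columns (s1: 13>2, s2: 14>7, s3: 18>5, s4: 13>8); eliminate R4.
General Cole's strategy s4 is strictly dominated by s2 (R1: 13>12, R3: 17>10, R5: 1>0) and is removed.
Row R3 is eliminated: R1 beats it against every remaining column (s1: 13>3, s2: 14>12, s3: 18>0).
General Rowe's strategy R5 is strictly dominated by R1 (s1: 13>12, s2: 14>9, s3: 18>4) and is removed.
Column s1 is eliminated: s2 beats it against every remaining row (R1: 13>6).
For General Cole, s2 strictly dominates s3 on the remaining rows (R1: 13>7); eliminate s3.
Among the remaining strategies, none is strictly dominated by another pure strategy of the same player, so the elimination stops.
Surviving strategies — General Rowe: {R1}; General Cole: {s2}.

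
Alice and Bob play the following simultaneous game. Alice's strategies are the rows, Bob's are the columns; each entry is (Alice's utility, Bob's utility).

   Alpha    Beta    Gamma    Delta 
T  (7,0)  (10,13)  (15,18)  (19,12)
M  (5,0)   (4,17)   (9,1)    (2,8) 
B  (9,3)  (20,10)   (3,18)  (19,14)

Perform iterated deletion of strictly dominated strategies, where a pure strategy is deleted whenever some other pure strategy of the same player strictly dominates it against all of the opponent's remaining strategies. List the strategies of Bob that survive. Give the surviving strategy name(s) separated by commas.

Gamma

Alice's strategy M is strictly dominated by T (Alpha: 7>5, Beta: 10>4, Gamma: 15>9, Delta: 19>2) and is removed.
For Bob, Beta strictly dominates Alpha on the remaining rows (T: 13>0, B: 10>3); eliminate Alpha.
Column Beta is eliminated: Gamma beats it against every remaining row (T: 18>13, B: 18>10).
For Bob, Gamma strictly dominates Delta on the remaining rows (T: 18>12, B: 18>14); eliminate Delta.
Alice's strategy B is strictly dominated by T (Gamma: 15>3) and is removed.
Among the remaining strategies, none is strictly dominated by another pure strategy of the same player, so the elimination stops.
Surviving strategies — Alice: {T}; Bob: {Gamma}.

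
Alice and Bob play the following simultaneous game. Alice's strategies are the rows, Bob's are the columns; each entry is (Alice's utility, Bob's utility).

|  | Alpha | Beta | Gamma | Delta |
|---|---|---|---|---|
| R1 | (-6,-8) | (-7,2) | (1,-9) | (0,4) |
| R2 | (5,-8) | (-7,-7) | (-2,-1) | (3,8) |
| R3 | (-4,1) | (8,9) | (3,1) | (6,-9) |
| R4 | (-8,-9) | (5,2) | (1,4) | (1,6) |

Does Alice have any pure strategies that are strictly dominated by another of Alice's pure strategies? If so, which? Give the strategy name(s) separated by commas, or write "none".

R1, R4

R1 is strictly dominated by R3 (Alpha: -4>-6, Beta: 8>-7, Gamma: 3>1, Delta: 6>0).
R2: no other strategy beats it everywhere (R1 at Alpha (5>-6); R3 at Alpha (5>-4); R4 at Alpha (5>-8)).
Nothing dominates R3: R1 at Alpha (-4>-6); R2 at Beta (8>-7); R4 at Alpha (-4>-8).
R4 is strictly dominated by R3 (Alpha: -4>-8, Beta: 8>5, Gamma: 3>1, Delta: 6>1).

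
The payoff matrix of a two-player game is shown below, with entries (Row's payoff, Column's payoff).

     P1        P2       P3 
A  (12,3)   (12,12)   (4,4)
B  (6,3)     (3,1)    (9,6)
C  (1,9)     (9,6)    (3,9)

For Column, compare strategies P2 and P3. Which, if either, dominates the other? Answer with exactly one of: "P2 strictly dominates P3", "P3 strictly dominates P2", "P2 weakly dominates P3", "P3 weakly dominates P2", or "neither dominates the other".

P2's payoffs vs P3's, by Row's action — A: 12>4, B: 1<6, C: 6<9.
P2 does better at A but worse at B, C; neither strategy dominates the other.

neither dominates the other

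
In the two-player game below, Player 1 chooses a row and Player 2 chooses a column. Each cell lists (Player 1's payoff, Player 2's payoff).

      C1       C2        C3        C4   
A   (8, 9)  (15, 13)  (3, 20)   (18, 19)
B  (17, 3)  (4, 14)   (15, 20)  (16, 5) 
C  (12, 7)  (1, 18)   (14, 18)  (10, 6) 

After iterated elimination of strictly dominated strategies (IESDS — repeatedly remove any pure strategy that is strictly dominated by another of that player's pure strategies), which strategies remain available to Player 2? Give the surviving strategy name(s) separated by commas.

Row C is eliminated: B beats it against every remaining column (C1: 17>12, C2: 4>1, C3: 15>14, C4: 16>10).
Column C1 is eliminated: C2 beats it against every remaining row (A: 13>9, B: 14>3).
For Player 2, C3 strictly dominates C2 on the remaining rows (A: 20>13, B: 20>14); eliminate C2.
Player 2's strategy C4 is strictly dominated by C3 (A: 20>19, B: 20>5) and is removed.
For Player 1, B strictly dominates A on the remaining columns (C3: 15>3); eliminate A.
Among the remaining strategies, none is strictly dominated by another pure strategy of the same player, so the elimination stops.
Surviving strategies — Player 1: {B}; Player 2: {C3}.

C3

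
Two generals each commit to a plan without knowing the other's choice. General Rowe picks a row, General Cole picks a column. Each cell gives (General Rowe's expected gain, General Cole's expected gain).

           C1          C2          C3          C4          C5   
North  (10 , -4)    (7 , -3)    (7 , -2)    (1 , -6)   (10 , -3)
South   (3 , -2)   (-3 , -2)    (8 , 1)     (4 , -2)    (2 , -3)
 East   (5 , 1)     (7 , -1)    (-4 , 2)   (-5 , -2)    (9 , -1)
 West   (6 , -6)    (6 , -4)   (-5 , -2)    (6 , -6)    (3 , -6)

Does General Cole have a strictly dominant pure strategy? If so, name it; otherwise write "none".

C3 vs C1: North: -2>-4, South: 1>-2, East: 2>1, West: -2>-6.
C3 vs C2: North: -2>-3, South: 1>-2, East: 2>-1, West: -2>-4.
C3 vs C4: North: -2>-6, South: 1>-2, East: 2>-2, West: -2>-6.
C3 vs C5: North: -2>-3, South: 1>-3, East: 2>-1, West: -2>-6.
C3 strictly beats every other strategy against every opponent action, so it is strictly dominant.

C3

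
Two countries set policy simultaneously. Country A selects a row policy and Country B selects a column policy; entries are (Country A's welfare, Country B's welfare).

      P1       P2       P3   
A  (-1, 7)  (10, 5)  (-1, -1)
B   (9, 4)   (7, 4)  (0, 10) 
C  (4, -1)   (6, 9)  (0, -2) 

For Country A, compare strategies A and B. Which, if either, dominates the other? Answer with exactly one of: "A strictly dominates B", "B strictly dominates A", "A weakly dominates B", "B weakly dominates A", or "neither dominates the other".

neither dominates the other

Compare A to B across each opponent action: P1: -1<9, P2: 10>7, P3: -1<0.
A does better at P2 but worse at P1, P3; neither strategy dominates the other.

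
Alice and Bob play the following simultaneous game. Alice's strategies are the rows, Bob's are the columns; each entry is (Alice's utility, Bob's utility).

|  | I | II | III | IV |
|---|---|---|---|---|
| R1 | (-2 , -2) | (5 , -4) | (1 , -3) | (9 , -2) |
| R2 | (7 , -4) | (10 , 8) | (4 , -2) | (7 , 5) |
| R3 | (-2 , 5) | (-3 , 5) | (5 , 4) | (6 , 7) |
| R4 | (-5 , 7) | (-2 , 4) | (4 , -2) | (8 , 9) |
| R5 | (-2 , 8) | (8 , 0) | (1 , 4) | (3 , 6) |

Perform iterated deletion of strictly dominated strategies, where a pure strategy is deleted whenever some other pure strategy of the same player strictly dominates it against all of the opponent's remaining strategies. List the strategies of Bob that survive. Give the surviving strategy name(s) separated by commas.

I, II, IV

For Alice, R2 strictly dominates R5 on the remaining columns (I: 7>-2, II: 10>8, III: 4>1, IV: 7>3); eliminate R5.
Bob's strategy III is strictly dominated by IV (R1: -2>-3, R2: 5>-2, R3: 7>4, R4: 9>-2) and is removed.
Row R3 is eliminated: R2 beats it against every remaining column (I: 7>-2, II: 10>-3, IV: 7>6).
Row R4 is eliminated: R1 beats it against every remaining column (I: -2>-5, II: 5>-2, IV: 9>8).
Among the remaining strategies, none is strictly dominated by another pure strategy of the same player, so the elimination stops.
Surviving strategies — Alice: {R1, R2}; Bob: {I, II, IV}.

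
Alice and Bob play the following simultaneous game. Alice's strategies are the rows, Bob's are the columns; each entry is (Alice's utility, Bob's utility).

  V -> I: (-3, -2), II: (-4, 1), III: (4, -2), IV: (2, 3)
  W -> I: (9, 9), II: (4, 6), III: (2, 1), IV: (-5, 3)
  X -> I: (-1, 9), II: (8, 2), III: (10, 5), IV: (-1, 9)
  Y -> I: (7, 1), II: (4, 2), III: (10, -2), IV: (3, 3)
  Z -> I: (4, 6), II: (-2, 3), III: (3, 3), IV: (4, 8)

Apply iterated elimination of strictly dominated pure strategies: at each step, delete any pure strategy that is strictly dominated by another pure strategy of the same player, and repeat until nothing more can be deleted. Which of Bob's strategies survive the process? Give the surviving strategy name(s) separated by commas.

Alice's strategy V is strictly dominated by Y (I: 7>-3, II: 4>-4, III: 10>4, IV: 3>2) and is removed.
For Bob, I strictly dominates III on the remaining rows (W: 9>1, X: 9>5, Y: 1>-2, Z: 6>3); eliminate III.
Among the remaining strategies, none is strictly dominated by another pure strategy of the same player, so the elimination stops.
Surviving strategies — Alice: {W, X, Y, Z}; Bob: {I, II, IV}.

I, II, IV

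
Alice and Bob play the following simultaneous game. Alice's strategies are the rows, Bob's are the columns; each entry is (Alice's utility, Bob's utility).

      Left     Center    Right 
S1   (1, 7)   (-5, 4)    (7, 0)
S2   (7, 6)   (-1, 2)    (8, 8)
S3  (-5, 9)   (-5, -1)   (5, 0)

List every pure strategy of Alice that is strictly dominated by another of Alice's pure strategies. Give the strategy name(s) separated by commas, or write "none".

S2 strictly dominates S1 — Left: 7>1, Center: -1>-5, Right: 8>7.
S2: no other strategy beats it everywhere (S1 at Left (7>1); S3 at Left (7>-5)).
S3 is strictly dominated by S2 (Left: 7>-5, Center: -1>-5, Right: 8>5).

S1, S3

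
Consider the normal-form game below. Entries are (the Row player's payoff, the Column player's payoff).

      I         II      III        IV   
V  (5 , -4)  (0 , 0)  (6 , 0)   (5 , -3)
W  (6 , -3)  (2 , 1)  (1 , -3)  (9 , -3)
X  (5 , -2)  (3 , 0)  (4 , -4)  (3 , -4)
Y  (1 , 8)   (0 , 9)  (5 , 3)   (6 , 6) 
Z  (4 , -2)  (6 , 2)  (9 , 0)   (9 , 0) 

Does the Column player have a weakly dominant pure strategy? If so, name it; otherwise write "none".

II vs I: V: 0>-4, W: 1>-3, X: 0>-2, Y: 9>8, Z: 2>-2.
II vs III: V: 0=0, W: 1>-3, X: 0>-4, Y: 9>3, Z: 2>0.
II vs IV: V: 0>-3, W: 1>-3, X: 0>-4, Y: 9>6, Z: 2>0.
II is at least as good as every other strategy against every opponent action, so it is weakly dominant.

II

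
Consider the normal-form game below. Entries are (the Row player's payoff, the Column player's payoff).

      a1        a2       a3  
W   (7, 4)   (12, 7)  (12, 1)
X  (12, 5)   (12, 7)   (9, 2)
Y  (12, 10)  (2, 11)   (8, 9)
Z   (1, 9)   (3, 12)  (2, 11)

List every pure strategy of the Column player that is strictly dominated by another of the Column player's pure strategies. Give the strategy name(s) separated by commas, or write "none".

a1 is strictly dominated by a2 (W: 7>4, X: 7>5, Y: 11>10, Z: 12>9).
a2 is not dominated — it holds its own against a1 at W (7>4); a3 at W (7>1).
a3: dominated, since a2 does at least as well everywhere (W: 7>1, X: 7>2, Y: 11>9, Z: 12>11).

a1, a3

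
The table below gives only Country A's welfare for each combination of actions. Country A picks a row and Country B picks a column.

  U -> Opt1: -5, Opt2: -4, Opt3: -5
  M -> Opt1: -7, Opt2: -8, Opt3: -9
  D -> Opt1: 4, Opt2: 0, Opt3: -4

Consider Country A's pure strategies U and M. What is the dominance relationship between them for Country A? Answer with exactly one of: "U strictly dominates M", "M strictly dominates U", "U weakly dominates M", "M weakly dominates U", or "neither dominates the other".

U's payoffs vs M's, by Country B's action — Opt1: -5>-7, Opt2: -4>-8, Opt3: -5>-9.
U gives a strictly higher payoff against every action of Country B, so U strictly dominates M.

U strictly dominates M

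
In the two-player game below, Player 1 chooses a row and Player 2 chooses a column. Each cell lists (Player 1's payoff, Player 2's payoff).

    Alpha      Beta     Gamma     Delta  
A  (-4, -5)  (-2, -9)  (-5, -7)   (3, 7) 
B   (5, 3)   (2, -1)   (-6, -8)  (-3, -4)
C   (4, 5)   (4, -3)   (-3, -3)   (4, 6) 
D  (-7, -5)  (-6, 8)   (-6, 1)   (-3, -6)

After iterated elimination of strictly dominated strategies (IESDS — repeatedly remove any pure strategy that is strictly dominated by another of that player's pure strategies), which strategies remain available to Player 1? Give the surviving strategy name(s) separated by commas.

Player 1's strategy A is strictly dominated by C (Alpha: 4>-4, Beta: 4>-2, Gamma: -3>-5, Delta: 4>3) and is removed.
For Player 1, C strictly dominates D on the remaining columns (Alpha: 4>-7, Beta: 4>-6, Gamma: -3>-6, Delta: 4>-3); eliminate D.
Player 2's strategy Beta is strictly dominated by Alpha (B: 3>-1, C: 5>-3) and is removed.
Player 2's strategy Gamma is strictly dominated by Alpha (B: 3>-8, C: 5>-3) and is removed.
Among the remaining strategies, none is strictly dominated by another pure strategy of the same player, so the elimination stops.
Surviving strategies — Player 1: {B, C}; Player 2: {Alpha, Delta}.

B, C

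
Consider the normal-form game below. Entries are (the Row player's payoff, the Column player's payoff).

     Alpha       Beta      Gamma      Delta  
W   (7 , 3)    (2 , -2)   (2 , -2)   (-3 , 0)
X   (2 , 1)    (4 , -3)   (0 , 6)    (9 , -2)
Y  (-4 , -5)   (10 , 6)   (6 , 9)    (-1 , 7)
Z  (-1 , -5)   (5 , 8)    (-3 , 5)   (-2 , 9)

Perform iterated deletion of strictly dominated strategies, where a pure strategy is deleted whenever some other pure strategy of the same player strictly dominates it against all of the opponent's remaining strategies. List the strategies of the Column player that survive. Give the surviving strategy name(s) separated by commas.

The Column player's strategy Beta is strictly dominated by Delta (W: 0>-2, X: -2>-3, Y: 7>6, Z: 9>8) and is removed.
The Row player's strategy Z is strictly dominated by X (Alpha: 2>-1, Gamma: 0>-3, Delta: 9>-2) and is removed.
Among the remaining strategies, none is strictly dominated by another pure strategy of the same player, so the elimination stops.
Surviving strategies — the Row player: {W, X, Y}; the Column player: {Alpha, Gamma, Delta}.

Alpha, Gamma, Delta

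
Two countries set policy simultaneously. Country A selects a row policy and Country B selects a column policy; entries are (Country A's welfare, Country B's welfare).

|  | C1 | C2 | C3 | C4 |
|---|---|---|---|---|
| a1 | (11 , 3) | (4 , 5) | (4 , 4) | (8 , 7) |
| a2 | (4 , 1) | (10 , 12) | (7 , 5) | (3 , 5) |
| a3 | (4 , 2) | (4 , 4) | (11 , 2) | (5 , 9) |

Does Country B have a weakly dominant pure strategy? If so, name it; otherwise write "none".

C1 fails to dominate C2 at a1 (3<5).
C2 fails to dominate C4 at a1 (5<7).
C3 fails to dominate C2 at a1 (4<5).
C4 fails to dominate C2 at a2 (5<12).
No single strategy dominates all the others.

none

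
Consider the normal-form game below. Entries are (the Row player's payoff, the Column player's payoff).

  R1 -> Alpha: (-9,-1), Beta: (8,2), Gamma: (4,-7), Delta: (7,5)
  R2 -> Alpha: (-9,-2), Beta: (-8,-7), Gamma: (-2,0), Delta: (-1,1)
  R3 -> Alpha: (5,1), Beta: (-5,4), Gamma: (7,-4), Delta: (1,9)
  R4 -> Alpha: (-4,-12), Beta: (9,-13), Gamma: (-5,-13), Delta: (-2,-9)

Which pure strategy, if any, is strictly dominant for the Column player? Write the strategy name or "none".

Delta vs Alpha: R1: 5>-1, R2: 1>-2, R3: 9>1, R4: -9>-12.
Delta vs Beta: R1: 5>2, R2: 1>-7, R3: 9>4, R4: -9>-13.
Delta vs Gamma: R1: 5>-7, R2: 1>0, R3: 9>-4, R4: -9>-13.
Delta strictly beats every other strategy against every opponent action, so it is strictly dominant.

Delta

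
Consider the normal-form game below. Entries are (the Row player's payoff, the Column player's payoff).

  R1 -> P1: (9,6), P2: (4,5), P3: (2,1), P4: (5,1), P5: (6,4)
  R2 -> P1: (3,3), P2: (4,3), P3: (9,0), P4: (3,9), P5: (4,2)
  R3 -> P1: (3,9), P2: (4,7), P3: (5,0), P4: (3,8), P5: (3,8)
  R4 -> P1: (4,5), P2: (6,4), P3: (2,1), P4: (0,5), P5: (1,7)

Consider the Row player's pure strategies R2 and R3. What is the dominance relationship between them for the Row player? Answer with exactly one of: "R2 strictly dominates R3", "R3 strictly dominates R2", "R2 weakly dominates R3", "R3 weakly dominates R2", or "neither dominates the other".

R2's payoffs vs R3's, by the Column player's action — P1: 3=3, P2: 4=4, P3: 9>5, P4: 3=3, P5: 4>3.
R2 is at least as good everywhere and strictly better somewhere (tied only at P1, P2, P4), so R2 weakly but not strictly dominates R3.

R2 weakly dominates R3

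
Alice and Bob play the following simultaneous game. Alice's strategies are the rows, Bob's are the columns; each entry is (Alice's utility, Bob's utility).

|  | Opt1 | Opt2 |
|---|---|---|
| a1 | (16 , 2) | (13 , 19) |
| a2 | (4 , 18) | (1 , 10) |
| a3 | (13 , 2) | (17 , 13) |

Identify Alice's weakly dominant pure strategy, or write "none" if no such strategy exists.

none

a1 fails to dominate a3 at Opt2 (13<17).
a2 fails to dominate a1 at Opt1 (4<16).
a3 fails to dominate a1 at Opt1 (13<16).
No single strategy dominates all the others.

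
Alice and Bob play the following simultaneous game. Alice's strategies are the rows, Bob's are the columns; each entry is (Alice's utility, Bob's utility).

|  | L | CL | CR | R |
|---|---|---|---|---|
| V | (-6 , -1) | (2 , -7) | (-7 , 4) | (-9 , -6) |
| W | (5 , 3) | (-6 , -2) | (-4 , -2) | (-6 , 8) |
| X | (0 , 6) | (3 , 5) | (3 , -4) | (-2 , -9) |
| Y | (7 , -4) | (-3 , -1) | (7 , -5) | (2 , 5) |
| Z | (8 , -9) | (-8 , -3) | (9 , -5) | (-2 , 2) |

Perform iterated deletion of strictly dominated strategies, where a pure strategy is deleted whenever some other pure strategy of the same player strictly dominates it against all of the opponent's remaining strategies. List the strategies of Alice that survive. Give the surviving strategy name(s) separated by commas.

X, Y, Z

Row V is eliminated: X beats it against every remaining column (L: 0>-6, CL: 3>2, CR: 3>-7, R: -2>-9).
For Alice, Y strictly dominates W on the remaining columns (L: 7>5, CL: -3>-6, CR: 7>-4, R: 2>-6); eliminate W.
Bob's strategy CR is strictly dominated by CL (X: 5>-4, Y: -1>-5, Z: -3>-5) and is removed.
Among the remaining strategies, none is strictly dominated by another pure strategy of the same player, so the elimination stops.
Surviving strategies — Alice: {X, Y, Z}; Bob: {L, CL, R}.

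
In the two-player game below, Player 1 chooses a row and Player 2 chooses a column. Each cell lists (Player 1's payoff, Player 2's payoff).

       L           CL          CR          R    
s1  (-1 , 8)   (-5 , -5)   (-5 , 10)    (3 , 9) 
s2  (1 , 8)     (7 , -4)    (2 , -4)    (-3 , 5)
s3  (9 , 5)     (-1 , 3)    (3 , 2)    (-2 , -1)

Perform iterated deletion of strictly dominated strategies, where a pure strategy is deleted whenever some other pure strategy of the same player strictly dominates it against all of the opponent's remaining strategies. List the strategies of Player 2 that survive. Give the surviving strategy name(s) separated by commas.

L

Column CL is eliminated: L beats it against every remaining row (s1: 8>-5, s2: 8>-4, s3: 5>3).
Player 1's strategy s2 is strictly dominated by s3 (L: 9>1, CR: 3>2, R: -2>-3) and is removed.
Column R is eliminated: CR beats it against every remaining row (s1: 10>9, s3: 2>-1).
Player 1's strategy s1 is strictly dominated by s3 (L: 9>-1, CR: 3>-5) and is removed.
Column CR is eliminated: L beats it against every remaining row (s3: 5>2).
Among the remaining strategies, none is strictly dominated by another pure strategy of the same player, so the elimination stops.
Surviving strategies — Player 1: {s3}; Player 2: {L}.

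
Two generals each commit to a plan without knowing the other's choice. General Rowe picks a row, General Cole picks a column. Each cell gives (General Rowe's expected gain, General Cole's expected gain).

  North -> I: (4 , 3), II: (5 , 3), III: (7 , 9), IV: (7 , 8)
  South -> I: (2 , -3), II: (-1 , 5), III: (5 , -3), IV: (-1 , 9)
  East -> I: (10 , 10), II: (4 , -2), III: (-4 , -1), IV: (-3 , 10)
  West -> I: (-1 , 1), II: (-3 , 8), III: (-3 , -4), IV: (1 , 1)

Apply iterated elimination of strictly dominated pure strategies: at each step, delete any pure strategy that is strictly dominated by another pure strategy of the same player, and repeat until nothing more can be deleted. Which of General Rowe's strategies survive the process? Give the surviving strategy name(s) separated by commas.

North, East

Row South is eliminated: North beats it against every remaining column (I: 4>2, II: 5>-1, III: 7>5, IV: 7>-1).
Row West is eliminated: North beats it against every remaining column (I: 4>-1, II: 5>-3, III: 7>-3, IV: 7>1).
For General Cole, III strictly dominates II on the remaining rows (North: 9>3, East: -1>-2); eliminate II.
Among the remaining strategies, none is strictly dominated by another pure strategy of the same player, so the elimination stops.
Surviving strategies — General Rowe: {North, East}; General Cole: {I, III, IV}.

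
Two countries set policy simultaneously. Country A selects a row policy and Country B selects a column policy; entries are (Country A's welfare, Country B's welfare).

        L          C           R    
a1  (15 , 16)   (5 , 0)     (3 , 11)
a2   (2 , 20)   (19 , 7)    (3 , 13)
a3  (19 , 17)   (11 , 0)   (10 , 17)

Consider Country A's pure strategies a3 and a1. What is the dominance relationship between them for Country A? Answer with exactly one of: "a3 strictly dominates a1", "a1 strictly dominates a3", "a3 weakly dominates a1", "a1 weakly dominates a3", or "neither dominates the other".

a3 strictly dominates a1

a3's payoffs vs a1's, by Country B's action — L: 19>15, C: 11>5, R: 10>3.
a3 gives a strictly higher payoff against each choice by Country B, so a3 strictly dominates a1.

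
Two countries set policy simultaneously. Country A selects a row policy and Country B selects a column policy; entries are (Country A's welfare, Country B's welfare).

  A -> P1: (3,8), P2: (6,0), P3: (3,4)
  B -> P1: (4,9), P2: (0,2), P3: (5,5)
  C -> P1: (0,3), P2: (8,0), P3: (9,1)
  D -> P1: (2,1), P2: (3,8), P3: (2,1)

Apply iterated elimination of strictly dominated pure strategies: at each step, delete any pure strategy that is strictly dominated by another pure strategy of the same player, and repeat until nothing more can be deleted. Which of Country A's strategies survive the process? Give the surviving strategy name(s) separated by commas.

Row D is eliminated: A beats it against every remaining column (P1: 3>2, P2: 6>3, P3: 3>2).
Column P2 is eliminated: P1 beats it against every remaining row (A: 8>0, B: 9>2, C: 3>0).
Row A is eliminated: B beats it against every remaining column (P1: 4>3, P3: 5>3).
For Country B, P1 strictly dominates P3 on the remaining rows (B: 9>5, C: 3>1); eliminate P3.
For Country A, B strictly dominates C on the remaining columns (P1: 4>0); eliminate C.
Among the remaining strategies, none is strictly dominated by another pure strategy of the same player, so the elimination stops.
Surviving strategies — Country A: {B}; Country B: {P1}.

B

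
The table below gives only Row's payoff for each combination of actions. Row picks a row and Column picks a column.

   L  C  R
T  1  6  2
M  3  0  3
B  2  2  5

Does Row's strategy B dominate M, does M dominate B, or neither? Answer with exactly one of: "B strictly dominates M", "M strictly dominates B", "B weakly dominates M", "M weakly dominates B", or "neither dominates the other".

neither dominates the other

Compare B to M across each opponent action: L: 2<3, C: 2>0, R: 5>3.
B does better at C, R but worse at L; neither strategy dominates the other.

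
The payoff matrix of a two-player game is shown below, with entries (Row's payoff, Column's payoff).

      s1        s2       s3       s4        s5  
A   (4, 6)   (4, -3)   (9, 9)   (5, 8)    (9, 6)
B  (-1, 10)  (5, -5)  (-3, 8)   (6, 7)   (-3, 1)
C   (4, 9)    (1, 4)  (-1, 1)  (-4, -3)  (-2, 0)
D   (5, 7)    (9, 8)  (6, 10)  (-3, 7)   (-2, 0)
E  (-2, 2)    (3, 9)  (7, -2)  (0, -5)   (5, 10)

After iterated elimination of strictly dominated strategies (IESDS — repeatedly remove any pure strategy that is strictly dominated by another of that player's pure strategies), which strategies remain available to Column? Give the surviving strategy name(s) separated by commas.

s3

Row's strategy E is strictly dominated by A (s1: 4>-2, s2: 4>3, s3: 9>7, s4: 5>0, s5: 9>5) and is removed.
For Column, s3 strictly dominates s4 on the remaining rows (A: 9>8, B: 8>7, C: 1>-3, D: 10>7); eliminate s4.
For Row, D strictly dominates B on the remaining columns (s1: 5>-1, s2: 9>5, s3: 6>-3, s5: -2>-3); eliminate B.
For Column, s3 strictly dominates s5 on the remaining rows (A: 9>6, C: 1>0, D: 10>0); eliminate s5.
For Row, D strictly dominates C on the remaining columns (s1: 5>4, s2: 9>1, s3: 6>-1); eliminate C.
Column s1 is eliminated: s3 beats it against every remaining row (A: 9>6, D: 10>7).
Column's strategy s2 is strictly dominated by s3 (A: 9>-3, D: 10>8) and is removed.
For Row, A strictly dominates D on the remaining columns (s3: 9>6); eliminate D.
Among the remaining strategies, none is strictly dominated by another pure strategy of the same player, so the elimination stops.
Surviving strategies — Row: {A}; Column: {s3}.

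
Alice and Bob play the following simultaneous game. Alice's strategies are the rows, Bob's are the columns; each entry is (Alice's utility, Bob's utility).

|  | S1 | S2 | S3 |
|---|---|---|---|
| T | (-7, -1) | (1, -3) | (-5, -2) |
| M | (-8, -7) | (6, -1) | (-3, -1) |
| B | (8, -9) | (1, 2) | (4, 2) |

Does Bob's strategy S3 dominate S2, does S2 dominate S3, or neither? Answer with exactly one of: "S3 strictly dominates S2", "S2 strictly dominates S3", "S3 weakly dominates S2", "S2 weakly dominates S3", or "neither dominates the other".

S3 weakly dominates S2

S3's payoffs vs S2's, by Alice's action — T: -2>-3, M: -1=-1, B: 2=2.
S3 is at least as good everywhere and strictly better somewhere (tied only at M, B), so S3 weakly but not strictly dominates S2.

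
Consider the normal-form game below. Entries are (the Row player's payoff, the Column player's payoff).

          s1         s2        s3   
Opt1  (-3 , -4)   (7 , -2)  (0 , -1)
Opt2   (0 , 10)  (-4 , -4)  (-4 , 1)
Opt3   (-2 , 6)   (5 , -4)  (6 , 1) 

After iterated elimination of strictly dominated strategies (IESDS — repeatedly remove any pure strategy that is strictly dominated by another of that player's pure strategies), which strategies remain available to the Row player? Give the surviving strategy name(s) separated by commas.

For the Column player, s3 strictly dominates s2 on the remaining rows (Opt1: -1>-2, Opt2: 1>-4, Opt3: 1>-4); eliminate s2.
Row Opt1 is eliminated: Opt3 beats it against every remaining column (s1: -2>-3, s3: 6>0).
Column s3 is eliminated: s1 beats it against every remaining row (Opt2: 10>1, Opt3: 6>1).
For the Row player, Opt2 strictly dominates Opt3 on the remaining columns (s1: 0>-2); eliminate Opt3.
Among the remaining strategies, none is strictly dominated by another pure strategy of the same player, so the elimination stops.
Surviving strategies — the Row player: {Opt2}; the Column player: {s1}.

Opt2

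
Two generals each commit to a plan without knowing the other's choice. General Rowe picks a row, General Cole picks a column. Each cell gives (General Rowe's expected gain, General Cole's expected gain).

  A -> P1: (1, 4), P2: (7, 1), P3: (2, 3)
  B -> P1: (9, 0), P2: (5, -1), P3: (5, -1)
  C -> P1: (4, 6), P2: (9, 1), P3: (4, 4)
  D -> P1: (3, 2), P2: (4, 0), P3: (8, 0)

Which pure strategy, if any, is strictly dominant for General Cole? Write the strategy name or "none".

P1 vs P2: A: 4>1, B: 0>-1, C: 6>1, D: 2>0.
P1 vs P3: A: 4>3, B: 0>-1, C: 6>4, D: 2>0.
P1 strictly beats every other strategy against every opponent action, so it is strictly dominant.

P1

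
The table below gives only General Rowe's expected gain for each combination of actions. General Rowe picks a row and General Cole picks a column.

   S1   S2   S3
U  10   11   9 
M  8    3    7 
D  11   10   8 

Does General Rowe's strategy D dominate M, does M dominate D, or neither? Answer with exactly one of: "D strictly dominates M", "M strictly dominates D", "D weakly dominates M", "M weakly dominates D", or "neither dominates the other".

Compare D to M across each choice by General Cole: S1: 11>8, S2: 10>3, S3: 8>7.
D gives a strictly higher payoff against each choice by General Cole, so D strictly dominates M.

D strictly dominates M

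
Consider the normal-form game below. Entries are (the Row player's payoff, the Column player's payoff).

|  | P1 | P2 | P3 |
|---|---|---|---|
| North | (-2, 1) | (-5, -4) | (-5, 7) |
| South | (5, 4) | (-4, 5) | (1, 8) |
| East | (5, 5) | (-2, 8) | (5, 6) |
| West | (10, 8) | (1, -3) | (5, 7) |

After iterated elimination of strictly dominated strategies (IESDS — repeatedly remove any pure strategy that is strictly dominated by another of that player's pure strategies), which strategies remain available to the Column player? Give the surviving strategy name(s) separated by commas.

For the Row player, South strictly dominates North on the remaining columns (P1: 5>-2, P2: -4>-5, P3: 1>-5); eliminate North.
The Row player's strategy South is strictly dominated by West (P1: 10>5, P2: 1>-4, P3: 5>1) and is removed.
Among the remaining strategies, none is strictly dominated by another pure strategy of the same player, so the elimination stops.
Surviving strategies — the Row player: {East, West}; the Column player: {P1, P2, P3}.

P1, P2, P3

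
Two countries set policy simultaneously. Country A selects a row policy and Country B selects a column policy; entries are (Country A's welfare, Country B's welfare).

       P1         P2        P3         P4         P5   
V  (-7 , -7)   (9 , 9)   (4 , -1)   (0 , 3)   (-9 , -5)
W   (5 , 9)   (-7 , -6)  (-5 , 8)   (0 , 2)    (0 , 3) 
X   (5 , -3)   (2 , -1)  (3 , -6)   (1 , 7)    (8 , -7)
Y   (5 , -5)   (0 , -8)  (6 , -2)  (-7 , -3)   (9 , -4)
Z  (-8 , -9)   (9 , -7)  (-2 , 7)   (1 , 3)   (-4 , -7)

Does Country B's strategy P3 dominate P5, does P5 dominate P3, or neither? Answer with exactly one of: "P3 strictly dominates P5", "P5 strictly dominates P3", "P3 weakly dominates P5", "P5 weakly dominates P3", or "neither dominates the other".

P3 strictly dominates P5

Compare P3 to P5 across every action of Country A: V: -1>-5, W: 8>3, X: -6>-7, Y: -2>-4, Z: 7>-7.
P3 gives a strictly higher payoff against every action of Country A, so P3 strictly dominates P5.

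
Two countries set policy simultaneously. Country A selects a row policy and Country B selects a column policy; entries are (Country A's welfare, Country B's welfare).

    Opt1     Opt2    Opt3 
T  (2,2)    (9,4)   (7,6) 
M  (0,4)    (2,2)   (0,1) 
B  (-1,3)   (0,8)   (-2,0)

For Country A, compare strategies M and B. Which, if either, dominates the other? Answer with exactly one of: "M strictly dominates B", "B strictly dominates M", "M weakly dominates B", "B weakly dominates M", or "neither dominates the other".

Compare M to B across each opponent action: Opt1: 0>-1, Opt2: 2>0, Opt3: 0>-2.
Every comparison favours M, so M strictly dominates B.

M strictly dominates B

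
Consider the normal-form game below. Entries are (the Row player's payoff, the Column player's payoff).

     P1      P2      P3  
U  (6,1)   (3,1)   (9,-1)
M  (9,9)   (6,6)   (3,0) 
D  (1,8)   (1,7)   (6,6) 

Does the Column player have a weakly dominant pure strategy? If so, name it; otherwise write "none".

P1

P1 vs P2: U: 1=1, M: 9>6, D: 8>7.
P1 vs P3: U: 1>-1, M: 9>0, D: 8>6.
P1 is at least as good as every other strategy against every opponent action, so it is weakly dominant.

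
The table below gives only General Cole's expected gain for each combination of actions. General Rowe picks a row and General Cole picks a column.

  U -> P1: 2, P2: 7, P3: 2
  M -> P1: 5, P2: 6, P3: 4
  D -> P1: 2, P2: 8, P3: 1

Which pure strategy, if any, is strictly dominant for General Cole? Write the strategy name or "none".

P2 vs P1: U: 7>2, M: 6>5, D: 8>2.
P2 vs P3: U: 7>2, M: 6>4, D: 8>1.
P2 strictly beats every other strategy against every opponent action, so it is strictly dominant.

P2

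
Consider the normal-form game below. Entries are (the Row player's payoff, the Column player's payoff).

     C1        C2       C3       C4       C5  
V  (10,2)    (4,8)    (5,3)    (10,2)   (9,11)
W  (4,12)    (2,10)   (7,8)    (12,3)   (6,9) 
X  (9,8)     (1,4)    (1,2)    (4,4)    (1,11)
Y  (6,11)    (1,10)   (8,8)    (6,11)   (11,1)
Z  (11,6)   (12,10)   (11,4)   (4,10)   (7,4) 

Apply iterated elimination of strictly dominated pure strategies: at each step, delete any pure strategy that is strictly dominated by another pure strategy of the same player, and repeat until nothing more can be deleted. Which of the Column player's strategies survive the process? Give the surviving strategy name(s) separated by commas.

C1, C2, C4, C5

The Row player's strategy X is strictly dominated by V (C1: 10>9, C2: 4>1, C3: 5>1, C4: 10>4, C5: 9>1) and is removed.
The Column player's strategy C3 is strictly dominated by C2 (V: 8>3, W: 10>8, Y: 10>8, Z: 10>4) and is removed.
Among the remaining strategies, none is strictly dominated by another pure strategy of the same player, so the elimination stops.
Surviving strategies — the Row player: {V, W, Y, Z}; the Column player: {C1, C2, C4, C5}.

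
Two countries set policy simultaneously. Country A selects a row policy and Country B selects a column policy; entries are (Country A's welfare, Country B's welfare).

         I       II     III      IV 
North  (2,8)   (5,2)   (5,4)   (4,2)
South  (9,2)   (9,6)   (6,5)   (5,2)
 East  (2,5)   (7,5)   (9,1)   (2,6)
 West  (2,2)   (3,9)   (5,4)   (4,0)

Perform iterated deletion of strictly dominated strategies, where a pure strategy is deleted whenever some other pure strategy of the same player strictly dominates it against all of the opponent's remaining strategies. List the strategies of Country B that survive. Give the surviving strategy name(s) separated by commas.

II

Country A's strategy North is strictly dominated by South (I: 9>2, II: 9>5, III: 6>5, IV: 5>4) and is removed.
Country A's strategy West is strictly dominated by South (I: 9>2, II: 9>3, III: 6>5, IV: 5>4) and is removed.
For Country B, II strictly dominates III on the remaining rows (South: 6>5, East: 5>1); eliminate III.
Country A's strategy East is strictly dominated by South (I: 9>2, II: 9>7, IV: 5>2) and is removed.
Country B's strategy I is strictly dominated by II (South: 6>2) and is removed.
Column IV is eliminated: II beats it against every remaining row (South: 6>2).
Among the remaining strategies, none is strictly dominated by another pure strategy of the same player, so the elimination stops.
Surviving strategies — Country A: {South}; Country B: {II}.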